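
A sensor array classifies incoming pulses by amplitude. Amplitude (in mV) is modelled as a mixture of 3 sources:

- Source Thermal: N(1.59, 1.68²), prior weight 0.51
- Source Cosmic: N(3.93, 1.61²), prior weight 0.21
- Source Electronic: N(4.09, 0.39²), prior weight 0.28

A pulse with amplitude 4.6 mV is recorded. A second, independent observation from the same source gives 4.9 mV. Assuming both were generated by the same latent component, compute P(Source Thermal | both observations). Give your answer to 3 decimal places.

0.033

By Bayes' theorem, P(k | x) = π_k f_k(x) / Σ_j π_j f_j(x).
Since both observations come from the same component, the likelihood for component k is f_k(x₁)·f_k(x₂).
  f_Thermal = [0.0477027] × [0.0340934] = 0.00162635
  f_Cosmic = [0.227237] × [0.206663] = 0.0469614
  f_Electronic = [0.435022] × [0.118347] = 0.0514835
Weight by the priors:
  π_Thermal·f_Thermal = 0.51 × 0.00162635 = 0.000829437
  π_Cosmic·f_Cosmic = 0.21 × 0.0469614 = 0.00986189
  π_Electronic·f_Electronic = 0.28 × 0.0514835 = 0.0144154
Normaliser: 0.000829437 + 0.00986189 + 0.0144154 = 0.0251067
P(Source Thermal | data) ≈ 0.033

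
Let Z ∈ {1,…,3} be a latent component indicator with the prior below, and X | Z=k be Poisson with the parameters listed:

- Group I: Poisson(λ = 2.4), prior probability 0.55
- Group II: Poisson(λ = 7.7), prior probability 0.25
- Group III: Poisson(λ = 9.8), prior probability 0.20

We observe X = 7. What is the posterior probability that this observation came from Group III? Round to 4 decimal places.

0.3200

P(component k | x) = π_k·f_k(x) / marginal(x), where marginal(x) = Σ_j π_j·f_j(x).
Component likelihoods at x = 7:
  L_I = e^(−2.4)·2.4^7/7! = 0.00825546
  L_II = e^(−7.7)·7.7^7/7! = 0.144191
  L_III = e^(−9.8)·9.8^7/7! = 0.0955138
Multiply by the mixture weights:
  π_I·L_I = 0.55 × 0.00825546 = 0.0045405
  π_II·L_II = 0.25 × 0.144191 = 0.0360477
  π_III·L_III = 0.20 × 0.0955138 = 0.0191028
Evidence: 0.0045405 + 0.0360477 + 0.0191028 = 0.0596909
Responsibility of Group III: 0.0191028 / 0.0596909 ≈ 0.3200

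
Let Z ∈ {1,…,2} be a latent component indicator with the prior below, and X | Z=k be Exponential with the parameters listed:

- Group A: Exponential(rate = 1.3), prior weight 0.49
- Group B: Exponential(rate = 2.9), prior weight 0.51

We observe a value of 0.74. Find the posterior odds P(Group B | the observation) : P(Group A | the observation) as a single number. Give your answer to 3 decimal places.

The posterior odds equal the prior odds times the likelihood ratio: (π_i/π_j)·(f_i(x)/f_j(x)).
Exponential densities:
  p_A = 1.3·e^(−1.3·0.74) = 1.3·e^(−0.9620) = 0.496766
  p_B = 2.9·e^(−2.9·0.74) = 2.9·e^(−2.1460) = 0.339158
Odds = (0.51/0.49) × (0.339158/0.496766) = 1.04082 × 0.682732 ≈ 0.711

0.711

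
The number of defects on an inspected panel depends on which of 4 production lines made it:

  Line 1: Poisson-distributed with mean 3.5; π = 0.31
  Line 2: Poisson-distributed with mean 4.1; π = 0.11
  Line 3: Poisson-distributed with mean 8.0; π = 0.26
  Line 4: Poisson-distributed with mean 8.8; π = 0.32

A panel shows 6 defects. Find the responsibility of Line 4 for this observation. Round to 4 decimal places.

Apply Bayes' rule: the posterior for each component is proportional to its prior times its likelihood at x.
Component likelihoods at x = 6 defects:
  f_1 = 0.0770983
  f_2 = 0.109336
  f_3 = 0.122138
  f_4 = 0.0972237
Unnormalised posteriors:
  P(Z=1)·f_1 = 0.31 × 0.0770983 = 0.0239005
  P(Z=2)·f_2 = 0.11 × 0.109336 = 0.012027
  P(Z=3)·f_3 = 0.26 × 0.122138 = 0.0317559
  P(Z=4)·f_4 = 0.32 × 0.0972237 = 0.0311116
Evidence: 0.0239005 + 0.012027 + 0.0317559 + 0.0311116 = 0.098795
P(Line 4 | x) = 0.0311116 / 0.098795 ≈ 0.3149

0.3149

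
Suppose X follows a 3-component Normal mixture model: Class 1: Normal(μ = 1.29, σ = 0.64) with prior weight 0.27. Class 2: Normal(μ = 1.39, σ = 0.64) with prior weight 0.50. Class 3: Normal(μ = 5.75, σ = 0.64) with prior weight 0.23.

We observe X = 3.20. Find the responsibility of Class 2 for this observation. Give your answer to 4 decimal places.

By Bayes' theorem, P(k | x) = π_k f_k(x) / Σ_j π_j f_j(x).
Component likelihoods at x = 3.20:
  f_1 = (1/(0.64·√(2π)))·exp(−(3.20−1.29)²/(2·0.64²)) = 0.623347·exp(-4.45325) = 0.0072562
  f_2 = (1/(0.64·√(2π)))·exp(−(3.20−1.39)²/(2·0.64²)) = 0.623347·exp(-3.99915) = 0.0114268
  f_3 = (1/(0.64·√(2π)))·exp(−(3.20−5.75)²/(2·0.64²)) = 0.623347·exp(-7.93762) = 0.000222569
Multiply by the mixture weights:
  π_1·f_1 = 0.27 × 0.0072562 = 0.00195917
  π_2·f_2 = 0.50 × 0.0114268 = 0.00571338
  π_3·f_3 = 0.23 × 0.000222569 = 5.11909e-05
Sum: 0.00195917 + 0.00571338 + 5.11909e-05 = 0.00772375
Responsibility of Class 2: 0.00571338 / 0.00772375 ≈ 0.7397

0.7397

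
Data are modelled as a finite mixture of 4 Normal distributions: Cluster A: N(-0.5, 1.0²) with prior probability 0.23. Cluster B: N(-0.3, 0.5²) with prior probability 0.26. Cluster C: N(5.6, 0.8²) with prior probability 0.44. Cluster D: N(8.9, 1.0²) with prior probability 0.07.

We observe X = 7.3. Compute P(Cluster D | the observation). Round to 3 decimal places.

0.253

Apply Bayes' rule: the posterior for each component is proportional to its prior times its likelihood at x.
Evaluate each component's likelihood at the observed value:
  p_A = (1/(1.0·√(2π)))·exp(−(7.3−-0.5)²/(2·1.0²)) = 0.398942·exp(-30.42000) = 2.45286e-14
  p_B = (1/(0.5·√(2π)))·exp(−(7.3−-0.3)²/(2·0.5²)) = 0.797885·exp(-115.52000) = 5.39811e-51
  p_C = (1/(0.8·√(2π)))·exp(−(7.3−5.6)²/(2·0.8²)) = 0.498678·exp(-2.25781) = 0.0521512
  p_D = (1/(1.0·√(2π)))·exp(−(7.3−8.9)²/(2·1.0²)) = 0.398942·exp(-1.28000) = 0.110921
Weight by the priors:
  P(Z=A)·p_A = 0.23 × 2.45286e-14 = 5.64157e-15
  P(Z=B)·p_B = 0.26 × 5.39811e-51 = 1.40351e-51
  P(Z=C)·p_C = 0.44 × 0.0521512 = 0.0229465
  P(Z=D)·p_D = 0.07 × 0.110921 = 0.00776446
Denominator: 5.64157e-15 + 1.40351e-51 + 0.0229465 + 0.00776446 = 0.030711
So the posterior for Cluster D is 0.00776446 / 0.030711 ≈ 0.253.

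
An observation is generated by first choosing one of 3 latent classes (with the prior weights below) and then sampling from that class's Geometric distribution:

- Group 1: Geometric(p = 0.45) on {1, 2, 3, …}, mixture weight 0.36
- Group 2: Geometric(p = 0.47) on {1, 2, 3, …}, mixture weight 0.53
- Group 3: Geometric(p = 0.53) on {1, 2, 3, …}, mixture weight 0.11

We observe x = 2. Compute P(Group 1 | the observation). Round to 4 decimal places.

0.3585

By Bayes' theorem, P(k | x) = P(Z=k) f_k(x) / Σ_j P(Z=j) f_j(x).
Evaluate each component's likelihood at the observed value:
  p_1 = 0.2475
  p_2 = 0.2491
  p_3 = 0.2491
Multiply by the mixture weights:
  P(Z=1)·p_1 = 0.36 × 0.2475 = 0.0891
  P(Z=2)·p_2 = 0.53 × 0.2491 = 0.132023
  P(Z=3)·p_3 = 0.11 × 0.2491 = 0.027401
Marginal: 0.0891 + 0.132023 + 0.027401 = 0.248524
Responsibility of Group 1: 0.0891 / 0.248524 ≈ 0.3585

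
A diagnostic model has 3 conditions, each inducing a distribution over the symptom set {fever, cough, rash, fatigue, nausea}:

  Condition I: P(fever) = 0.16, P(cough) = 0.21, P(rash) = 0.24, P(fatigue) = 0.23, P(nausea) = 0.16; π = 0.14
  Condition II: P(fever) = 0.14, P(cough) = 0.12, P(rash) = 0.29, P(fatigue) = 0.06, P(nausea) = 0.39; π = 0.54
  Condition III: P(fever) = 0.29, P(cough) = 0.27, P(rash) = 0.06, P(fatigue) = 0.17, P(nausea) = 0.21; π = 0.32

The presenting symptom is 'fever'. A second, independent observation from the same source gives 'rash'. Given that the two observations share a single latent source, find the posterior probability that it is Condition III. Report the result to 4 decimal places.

0.1694

P(component k | x) = π_k·f_k(x) / marginal(x), where marginal(x) = Σ_j π_j·f_j(x).
Since both observations come from the same component, the likelihood for component k is f_k(x₁)·f_k(x₂).
  f_I = [P(fever | comp) = 0.16] × [0.24] = 0.0384
  f_II = [P(fever | comp) = 0.14] × [0.29] = 0.0406
  f_III = [P(fever | comp) = 0.29] × [0.06] = 0.0174
Unnormalised posteriors:
  π_I·f_I = 0.14 × 0.0384 = 0.005376
  π_II·f_II = 0.54 × 0.0406 = 0.021924
  π_III·f_III = 0.32 × 0.0174 = 0.005568
Marginal: 0.005376 + 0.021924 + 0.005568 = 0.032868
P(Condition III | x₁, x₂) = 0.005568 / 0.032868 ≈ 0.1694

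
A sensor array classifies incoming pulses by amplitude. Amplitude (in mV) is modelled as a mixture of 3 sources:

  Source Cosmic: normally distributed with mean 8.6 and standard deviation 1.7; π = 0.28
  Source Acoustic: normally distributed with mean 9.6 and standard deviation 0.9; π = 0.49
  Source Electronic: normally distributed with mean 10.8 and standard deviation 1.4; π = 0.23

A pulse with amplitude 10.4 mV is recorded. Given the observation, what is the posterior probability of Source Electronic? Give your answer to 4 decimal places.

0.2550

P(component k | x) = P(Z=k)·f_k(x) / marginal(x), where marginal(x) = Σ_j P(Z=j)·f_j(x).
Evaluate each component's likelihood at the observed value:
  p_Cosmic = 0.133973
  p_Acoustic = 0.298603
  p_Electronic = 0.273562
Unnormalised posteriors:
  P(Z=Cosmic)·p_Cosmic = 0.28 × 0.133973 = 0.0375123
  P(Z=Acoustic)·p_Acoustic = 0.49 × 0.298603 = 0.146316
  P(Z=Electronic)·p_Electronic = 0.23 × 0.273562 = 0.0629193
Normaliser: 0.0375123 + 0.146316 + 0.0629193 = 0.246747
P(Source Electronic | data) ≈ 0.2550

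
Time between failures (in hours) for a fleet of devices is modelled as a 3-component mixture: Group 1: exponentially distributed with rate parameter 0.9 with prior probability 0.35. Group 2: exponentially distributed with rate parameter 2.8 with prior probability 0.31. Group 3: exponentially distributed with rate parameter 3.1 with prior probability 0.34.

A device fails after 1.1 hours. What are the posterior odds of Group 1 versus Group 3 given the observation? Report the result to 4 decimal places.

Only the two components matter; the odds are (P(Z=i) f_i(x)) / (P(Z=j) f_j(x)).
Evaluate each component's likelihood at the observed value:
  p_1 = 0.334419
  p_2 = 0.128686
  p_3 = 0.102428
Odds = (0.35/0.34) × (0.334419/0.102428) = 1.02941 × 3.26493 ≈ 3.3610

3.3610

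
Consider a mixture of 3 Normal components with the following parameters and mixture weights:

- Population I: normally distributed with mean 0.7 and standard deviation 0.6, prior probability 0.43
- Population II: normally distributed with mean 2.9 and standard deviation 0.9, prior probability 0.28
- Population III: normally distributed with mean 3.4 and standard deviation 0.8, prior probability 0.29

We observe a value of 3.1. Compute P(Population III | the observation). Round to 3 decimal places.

P(component k | x) = P(Z=k)·f_k(x) / marginal(x), where marginal(x) = Σ_j P(Z=j)·f_j(x).
Evaluate each component's likelihood at the observed value:
  f_I = 0.00022305
  f_II = 0.432458
  f_III = 0.464819
Multiply by the mixture weights:
  P(Z=I)·f_I = 0.43 × 0.00022305 = 9.59117e-05
  P(Z=II)·f_II = 0.28 × 0.432458 = 0.121088
  P(Z=III)·f_III = 0.29 × 0.464819 = 0.134797
Sum: 9.59117e-05 + 0.121088 + 0.134797 = 0.255982
P(Population III | data) ≈ 0.527

0.527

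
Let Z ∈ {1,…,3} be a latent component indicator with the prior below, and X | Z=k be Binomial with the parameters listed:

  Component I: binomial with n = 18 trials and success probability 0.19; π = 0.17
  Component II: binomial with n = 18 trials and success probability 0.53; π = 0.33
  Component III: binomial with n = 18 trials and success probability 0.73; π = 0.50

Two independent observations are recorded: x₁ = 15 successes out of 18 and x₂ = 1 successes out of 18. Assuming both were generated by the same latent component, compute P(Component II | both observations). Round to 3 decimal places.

P(component k | x) = P(Z=k)·f_k(x) / marginal(x), where marginal(x) = Σ_j P(Z=j)·f_j(x).
Since both observations come from the same component, the likelihood for component k is f_k(x₁)·f_k(x₂).
  L_I = [C(18,15)·0.19^15·0.81^3 = 816·1.51811e-11·0.531441 = 6.58338e-09] × [0.0951199] = 6.26211e-10
  L_II = [C(18,15)·0.53^15·0.47^3 = 816·7.31372e-05·0.103823 = 0.00619615] × [2.54221e-05] = 1.57519e-07
  L_III = [C(18,15)·0.73^15·0.27^3 = 816·0.00890929·0.019683 = 0.143095] × [2.82995e-09] = 4.04952e-10
Weight by the priors:
  P(Z=I)·L_I = 0.17 × 6.26211e-10 = 1.06456e-10
  P(Z=II)·L_II = 0.33 × 1.57519e-07 = 5.19814e-08
  P(Z=III)·L_III = 0.50 × 4.04952e-10 = 2.02476e-10
Marginal: 1.06456e-10 + 5.19814e-08 + 2.02476e-10 = 5.22903e-08
Responsibility of Component II: 5.19814e-08 / 5.22903e-08 ≈ 0.994

0.994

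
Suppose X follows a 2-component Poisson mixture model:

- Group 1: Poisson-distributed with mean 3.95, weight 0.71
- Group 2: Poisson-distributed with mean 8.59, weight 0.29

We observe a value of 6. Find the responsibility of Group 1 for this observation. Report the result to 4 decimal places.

0.7056

The responsibility of component k is w_k f_k(x) divided by Σ_j w_j f_j(x).
Component likelihoods at x = 6:
  p_1 = 0.101575
  p_2 = 0.103762
Weight by the priors:
  w_1·p_1 = 0.71 × 0.101575 = 0.0721183
  w_2·p_2 = 0.29 × 0.103762 = 0.0300909
Denominator: 0.0721183 + 0.0300909 = 0.102209
P(Group 1 | 6) ≈ 0.7056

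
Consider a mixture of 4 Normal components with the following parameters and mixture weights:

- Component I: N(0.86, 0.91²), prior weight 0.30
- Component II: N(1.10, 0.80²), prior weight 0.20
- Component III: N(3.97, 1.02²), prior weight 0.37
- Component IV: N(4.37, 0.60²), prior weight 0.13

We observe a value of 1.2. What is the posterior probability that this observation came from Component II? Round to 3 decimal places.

The responsibility of component k is w_k f_k(x) divided by Σ_j w_j f_j(x).
Component likelihoods at x = 1.2:
  L_I = 0.408842
  L_II = 0.494797
  L_III = 0.00979173
  L_IV = 5.77292e-07
Unnormalised posteriors:
  w_I·L_I = 0.30 × 0.408842 = 0.122653
  w_II·L_II = 0.20 × 0.494797 = 0.0989594
  w_III·L_III = 0.37 × 0.00979173 = 0.00362294
  w_IV·L_IV = 0.13 × 5.77292e-07 = 7.50479e-08
Sum: 0.122653 + 0.0989594 + 0.00362294 + 7.50479e-08 = 0.225235
P(Component II | data) = 0.0989594 / 0.225235 ≈ 0.439

0.439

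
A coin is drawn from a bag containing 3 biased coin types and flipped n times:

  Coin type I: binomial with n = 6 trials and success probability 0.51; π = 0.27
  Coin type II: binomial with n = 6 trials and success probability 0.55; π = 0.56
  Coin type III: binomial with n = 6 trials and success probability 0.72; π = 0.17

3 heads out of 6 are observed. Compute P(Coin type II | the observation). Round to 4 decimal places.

0.6023

The responsibility of component k is π_k f_k(x) divided by Σ_j π_j f_j(x).
Binomial probabilities:
  L_I = C(6,3)·0.51^3·0.49^3 = 20·0.132651·0.117649 = 0.312125
  L_II = C(6,3)·0.55^3·0.45^3 = 20·0.166375·0.091125 = 0.303218
  L_III = C(6,3)·0.72^3·0.28^3 = 20·0.373248·0.021952 = 0.163871
Unnormalised posteriors:
  π_I·L_I = 0.27 × 0.312125 = 0.0842738
  π_II·L_II = 0.56 × 0.303218 = 0.169802
  π_III·L_III = 0.17 × 0.163871 = 0.027858
Evidence: 0.0842738 + 0.169802 + 0.027858 = 0.281934
So the posterior for Coin type II is 0.169802 / 0.281934 ≈ 0.6023.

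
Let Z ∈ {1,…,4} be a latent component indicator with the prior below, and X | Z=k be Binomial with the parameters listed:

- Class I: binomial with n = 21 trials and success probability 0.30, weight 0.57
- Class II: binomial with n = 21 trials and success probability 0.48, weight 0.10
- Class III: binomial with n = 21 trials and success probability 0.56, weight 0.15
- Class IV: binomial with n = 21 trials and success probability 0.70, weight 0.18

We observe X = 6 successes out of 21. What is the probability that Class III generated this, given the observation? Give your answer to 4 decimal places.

The responsibility of component k is π_k f_k(x) divided by Σ_j π_j f_j(x).
Binomial probabilities:
  L_I = C(21,6)·0.30^6·0.70^15 = 54264·0.000729·0.00474756 = 0.187806
  L_II = C(21,6)·0.48^6·0.52^15 = 54264·0.0122306·5.49604e-05 = 0.0364762
  L_III = C(21,6)·0.56^6·0.44^15 = 54264·0.030841·4.48529e-06 = 0.00750637
  L_IV = C(21,6)·0.70^6·0.30^15 = 54264·0.117649·1.43489e-08 = 9.16049e-05
Multiply by the mixture weights:
  π_I·L_I = 0.57 × 0.187806 = 0.10705
  π_II·L_II = 0.10 × 0.0364762 = 0.00364762
  π_III·L_III = 0.15 × 0.00750637 = 0.00112596
  π_IV·L_IV = 0.18 × 9.16049e-05 = 1.64889e-05
Sum: 0.10705 + 0.00364762 + 0.00112596 + 1.64889e-05 = 0.11184
So the posterior for Class III is 0.00112596 / 0.11184 ≈ 0.0101.

0.0101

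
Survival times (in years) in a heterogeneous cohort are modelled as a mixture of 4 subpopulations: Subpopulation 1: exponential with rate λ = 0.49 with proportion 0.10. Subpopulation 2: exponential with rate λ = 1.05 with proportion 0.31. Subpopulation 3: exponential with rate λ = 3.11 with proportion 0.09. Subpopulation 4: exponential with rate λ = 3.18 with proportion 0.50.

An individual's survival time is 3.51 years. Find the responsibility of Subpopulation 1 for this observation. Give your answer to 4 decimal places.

0.5172

Apply Bayes' rule: the posterior for each component is proportional to its prior times its likelihood at x.
Evaluate each component's likelihood at the observed value:
  f_1 = 0.0877512
  f_2 = 0.0263389
  f_3 = 5.64883e-05
  f_4 = 4.51772e-05
Multiply by the mixture weights:
  π_1·f_1 = 0.10 × 0.0877512 = 0.00877512
  π_2·f_2 = 0.31 × 0.0263389 = 0.00816505
  π_3·f_3 = 0.09 × 5.64883e-05 = 5.08395e-06
  π_4·f_4 = 0.50 × 4.51772e-05 = 2.25886e-05
Normaliser: 0.00877512 + 0.00816505 + 5.08395e-06 + 2.25886e-05 = 0.0169678
P(Subpopulation 1 | x) = 0.00877512 / 0.0169678 ≈ 0.5172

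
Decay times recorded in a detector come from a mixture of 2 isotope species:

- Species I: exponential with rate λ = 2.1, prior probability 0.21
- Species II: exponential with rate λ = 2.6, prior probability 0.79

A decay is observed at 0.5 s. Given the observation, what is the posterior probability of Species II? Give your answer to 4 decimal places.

0.7839

Posterior ∝ prior × likelihood, so P(k | x) ∝ P(Z=k) f_k(x); normalise over all components.
Evaluate each component's likelihood at the observed value:
  p_I = 0.734869
  p_II = 0.708583
Unnormalised posteriors:
  P(Z=I)·p_I = 0.21 × 0.734869 = 0.154323
  P(Z=II)·p_II = 0.79 × 0.708583 = 0.55978
Sum: 0.154323 + 0.55978 = 0.714103
P(Species II | data) = 0.55978 / 0.714103 ≈ 0.7839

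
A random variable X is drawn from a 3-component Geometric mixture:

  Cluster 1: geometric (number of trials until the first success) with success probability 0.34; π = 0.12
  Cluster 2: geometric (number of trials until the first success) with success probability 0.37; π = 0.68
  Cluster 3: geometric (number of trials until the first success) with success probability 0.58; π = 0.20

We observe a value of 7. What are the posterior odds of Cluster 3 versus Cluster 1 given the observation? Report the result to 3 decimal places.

Only the two components matter; the odds are (π_i f_i(x)) / (π_j f_j(x)).
Component likelihoods at x = 7:
  L_1 = 0.34·(1−0.34)^6 = 0.34·0.082654 = 0.0281023
  L_2 = 0.37·(1−0.37)^6 = 0.37·0.0625235 = 0.0231337
  L_3 = 0.58·(1−0.58)^6 = 0.58·0.00548903 = 0.00318364
Odds = (0.20/0.12) × (0.00318364/0.0281023) = 1.66667 × 0.113287 ≈ 0.189

0.189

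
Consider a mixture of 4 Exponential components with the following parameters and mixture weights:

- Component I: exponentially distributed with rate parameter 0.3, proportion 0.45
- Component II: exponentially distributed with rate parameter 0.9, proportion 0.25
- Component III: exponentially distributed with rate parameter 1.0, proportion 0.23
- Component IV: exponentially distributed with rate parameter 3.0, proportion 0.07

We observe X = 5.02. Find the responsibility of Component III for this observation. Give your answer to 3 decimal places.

0.045

Apply Bayes' rule: the posterior for each component is proportional to its prior times its likelihood at x.
Exponential densities:
  L_I = 0.3·e^(−0.3·5.02) = 0.3·e^(−1.5060) = 0.0665386
  L_II = 0.9·e^(−0.9·5.02) = 0.9·e^(−4.5180) = 0.00981974
  L_III = 1.0·e^(−1.0·5.02) = 1.0·e^(−5.0200) = 0.00660453
  L_IV = 3.0·e^(−3.0·5.02) = 3.0·e^(−15.0600) = 8.64264e-07
Weight by the priors:
  π_I·L_I = 0.45 × 0.0665386 = 0.0299424
  π_II·L_II = 0.25 × 0.00981974 = 0.00245494
  π_III·L_III = 0.23 × 0.00660453 = 0.00151904
  π_IV·L_IV = 0.07 × 8.64264e-07 = 6.04985e-08
Denominator: 0.0299424 + 0.00245494 + 0.00151904 + 6.04985e-08 = 0.0339164
P(Component III | 5.02) = 0.00151904 / 0.0339164 ≈ 0.045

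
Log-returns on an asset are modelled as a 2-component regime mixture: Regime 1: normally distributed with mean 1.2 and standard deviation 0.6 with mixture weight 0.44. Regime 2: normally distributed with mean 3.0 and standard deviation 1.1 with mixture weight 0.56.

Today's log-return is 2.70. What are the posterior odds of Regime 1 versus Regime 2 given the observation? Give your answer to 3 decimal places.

0.066

Only the two components matter; the odds are (w_i f_i(x)) / (w_j f_j(x)).
Component likelihoods at x = 2.70:
  p_1 = (1/(0.6·√(2π)))·exp(−(2.70−1.2)²/(2·0.6²)) = 0.664904·exp(-3.12500) = 0.0292138
  p_2 = (1/(1.1·√(2π)))·exp(−(2.70−3.0)²/(2·1.1²)) = 0.362675·exp(-0.03719) = 0.349435
Posterior odds = (w_1·p_1) / (w_2·p_2) = (0.44·0.0292138) / (0.56·0.349435) = 0.0128541 / 0.195683 ≈ 0.066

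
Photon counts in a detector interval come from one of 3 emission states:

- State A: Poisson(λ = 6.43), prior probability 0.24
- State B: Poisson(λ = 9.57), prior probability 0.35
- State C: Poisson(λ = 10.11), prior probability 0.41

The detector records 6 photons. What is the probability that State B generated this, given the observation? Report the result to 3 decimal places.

0.294

Apply Bayes' rule: the posterior for each component is proportional to its prior times its likelihood at x.
Poisson probabilities:
  L_A = 0.158278
  L_B = 0.0744631
  L_C = 0.0603194
Unnormalised posteriors:
  P(Z=A)·L_A = 0.24 × 0.158278 = 0.0379867
  P(Z=B)·L_B = 0.35 × 0.0744631 = 0.0260621
  P(Z=C)·L_C = 0.41 × 0.0603194 = 0.024731
Normaliser: 0.0379867 + 0.0260621 + 0.024731 = 0.0887797
Responsibility of State B: 0.0260621 / 0.0887797 ≈ 0.294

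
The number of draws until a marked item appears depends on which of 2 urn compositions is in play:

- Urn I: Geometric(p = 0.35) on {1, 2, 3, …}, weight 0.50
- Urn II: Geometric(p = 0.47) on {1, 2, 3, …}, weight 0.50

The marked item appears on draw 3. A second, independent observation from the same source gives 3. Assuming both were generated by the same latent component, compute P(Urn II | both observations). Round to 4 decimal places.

P(component k | x) = π_k·f_k(x) / marginal(x), where marginal(x) = Σ_j π_j·f_j(x).
Since both observations come from the same component, the likelihood for component k is f_k(x₁)·f_k(x₂).
  p_I = [0.147875] × [0.147875] = 0.021867
  p_II = [0.132023] × [0.132023] = 0.0174301
Multiply by the mixture weights:
  π_I·p_I = 0.50 × 0.021867 = 0.0109335
  π_II·p_II = 0.50 × 0.0174301 = 0.00871504
Evidence: 0.0109335 + 0.00871504 = 0.0196485
P(Urn II | x₁, x₂) = 0.00871504 / 0.0196485 ≈ 0.4435

0.4435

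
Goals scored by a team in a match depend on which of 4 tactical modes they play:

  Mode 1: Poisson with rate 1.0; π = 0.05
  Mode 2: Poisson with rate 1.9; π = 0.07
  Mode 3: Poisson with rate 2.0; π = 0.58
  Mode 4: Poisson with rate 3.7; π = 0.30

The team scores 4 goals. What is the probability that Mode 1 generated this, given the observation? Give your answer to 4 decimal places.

By Bayes' theorem, P(k | x) = π_k f_k(x) / Σ_j π_j f_j(x).
Evaluate each component's likelihood at the observed value:
  L_1 = e^(−1.0)·1.0^4/4! = 0.0153283
  L_2 = e^(−1.9)·1.9^4/4! = 0.0812164
  L_3 = e^(−2.0)·2.0^4/4! = 0.0902235
  L_4 = e^(−3.7)·3.7^4/4! = 0.193066
Multiply by the mixture weights:
  π_1·L_1 = 0.05 × 0.0153283 = 0.000766416
  π_2·L_2 = 0.07 × 0.0812164 = 0.00568515
  π_3·L_3 = 0.58 × 0.0902235 = 0.0523296
  π_4·L_4 = 0.30 × 0.193066 = 0.0579198
Denominator: 0.000766416 + 0.00568515 + 0.0523296 + 0.0579198 = 0.116701
Responsibility of Mode 1: 0.000766416 / 0.116701 ≈ 0.0066

0.0066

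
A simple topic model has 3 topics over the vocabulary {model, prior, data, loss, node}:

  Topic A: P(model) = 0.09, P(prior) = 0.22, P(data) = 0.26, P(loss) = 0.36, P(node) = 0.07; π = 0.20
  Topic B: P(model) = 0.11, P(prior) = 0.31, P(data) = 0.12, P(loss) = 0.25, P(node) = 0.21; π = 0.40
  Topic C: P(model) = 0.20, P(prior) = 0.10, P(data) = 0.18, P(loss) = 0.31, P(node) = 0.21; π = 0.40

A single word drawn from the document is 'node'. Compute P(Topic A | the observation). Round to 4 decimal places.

0.0769

By Bayes' theorem, P(k | x) = π_k f_k(x) / Σ_j π_j f_j(x).
Component likelihoods at x = 'node':
  f_A = 0.07
  f_B = 0.21
  f_C = 0.21
Weight by the priors:
  π_A·f_A = 0.20 × 0.07 = 0.014
  π_B·f_B = 0.40 × 0.21 = 0.084
  π_C·f_C = 0.40 × 0.21 = 0.084
Marginal: 0.014 + 0.084 + 0.084 = 0.182
P(Topic A | x) = 0.014 / 0.182 ≈ 0.0769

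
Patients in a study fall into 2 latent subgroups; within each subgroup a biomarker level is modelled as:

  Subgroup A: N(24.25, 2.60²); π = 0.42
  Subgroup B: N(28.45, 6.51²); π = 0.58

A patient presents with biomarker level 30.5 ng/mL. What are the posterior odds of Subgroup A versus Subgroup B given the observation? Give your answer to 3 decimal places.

0.106

Only the two components matter; the odds are (π_i f_i(x)) / (π_j f_j(x)).
Normal densities:
  f_A = (1/(2.60·√(2π)))·exp(−(30.5−24.25)²/(2·2.60²)) = 0.153439·exp(-2.88924) = 0.00853408
  f_B = (1/(6.51·√(2π)))·exp(−(30.5−28.45)²/(2·6.51²)) = 0.061281·exp(-0.04958) = 0.0583172
Odds = (0.42/0.58) × (0.00853408/0.0583172) = 0.724138 × 0.146339 ≈ 0.106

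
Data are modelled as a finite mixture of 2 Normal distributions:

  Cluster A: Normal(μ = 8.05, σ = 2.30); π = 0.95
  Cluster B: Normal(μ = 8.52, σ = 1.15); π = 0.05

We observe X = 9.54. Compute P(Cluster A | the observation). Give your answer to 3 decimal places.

0.919

P(component k | x) = π_k·f_k(x) / marginal(x), where marginal(x) = Σ_j π_j·f_j(x).
Component likelihoods at x = 9.54:
  p_A = (1/(2.30·√(2π)))·exp(−(9.54−8.05)²/(2·2.30²)) = 0.173453·exp(-0.20984) = 0.140621
  p_B = (1/(1.15·√(2π)))·exp(−(9.54−8.52)²/(2·1.15²)) = 0.346906·exp(-0.39335) = 0.234091
Unnormalised posteriors:
  π_A·p_A = 0.95 × 0.140621 = 0.13359
  π_B·p_B = 0.05 × 0.234091 = 0.0117045
Sum: 0.13359 + 0.0117045 = 0.145294
So the posterior for Cluster A is 0.13359 / 0.145294 ≈ 0.919.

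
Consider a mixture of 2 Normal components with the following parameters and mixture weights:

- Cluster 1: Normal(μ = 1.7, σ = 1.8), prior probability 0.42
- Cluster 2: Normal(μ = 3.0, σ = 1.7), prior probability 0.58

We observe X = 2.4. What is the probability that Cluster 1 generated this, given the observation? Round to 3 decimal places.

P(component k | x) = π_k·f_k(x) / marginal(x), where marginal(x) = Σ_j π_j·f_j(x).
Evaluate each component's likelihood at the observed value:
  f_1 = (1/(1.8·√(2π)))·exp(−(2.4−1.7)²/(2·1.8²)) = 0.221635·exp(-0.07562) = 0.205493
  f_2 = (1/(1.7·√(2π)))·exp(−(2.4−3.0)²/(2·1.7²)) = 0.234672·exp(-0.06228) = 0.220502
Weight by the priors:
  π_1·f_1 = 0.42 × 0.205493 = 0.0863071
  π_2·f_2 = 0.58 × 0.220502 = 0.127891
Marginal: 0.0863071 + 0.127891 = 0.214198
So the posterior for Cluster 1 is 0.0863071 / 0.214198 ≈ 0.403.

0.403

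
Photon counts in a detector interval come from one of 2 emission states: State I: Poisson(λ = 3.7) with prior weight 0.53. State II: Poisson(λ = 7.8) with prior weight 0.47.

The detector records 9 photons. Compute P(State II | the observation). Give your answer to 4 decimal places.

Posterior ∝ prior × likelihood, so P(k | x) ∝ π_k f_k(x); normalise over all components.
Evaluate each component's likelihood at the observed value:
  L_I = 0.00885448
  L_II = 0.120668
Unnormalised posteriors:
  π_I·L_I = 0.53 × 0.00885448 = 0.00469287
  π_II·L_II = 0.47 × 0.120668 = 0.0567139
Marginal: 0.00469287 + 0.0567139 = 0.0614067
Responsibility of State II: 0.0567139 / 0.0614067 ≈ 0.9236

0.9236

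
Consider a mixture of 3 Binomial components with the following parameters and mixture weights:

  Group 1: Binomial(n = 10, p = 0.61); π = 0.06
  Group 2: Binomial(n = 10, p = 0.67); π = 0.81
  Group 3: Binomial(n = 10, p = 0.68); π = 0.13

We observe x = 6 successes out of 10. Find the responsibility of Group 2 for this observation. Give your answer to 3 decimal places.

By Bayes' theorem, P(k | x) = π_k f_k(x) / Σ_j π_j f_j(x).
Evaluate each component's likelihood at the observed value:
  p_1 = C(10,6)·0.61^6·0.39^4 = 210·0.0515204·0.0231344 = 0.250298
  p_2 = C(10,6)·0.67^6·0.33^4 = 210·0.0904584·0.0118592 = 0.225281
  p_3 = C(10,6)·0.68^6·0.32^4 = 210·0.0988675·0.0104858 = 0.217707
Unnormalised posteriors:
  π_1·p_1 = 0.06 × 0.250298 = 0.0150179
  π_2·p_2 = 0.81 × 0.225281 = 0.182477
  π_3·p_3 = 0.13 × 0.217707 = 0.0283019
Normaliser: 0.0150179 + 0.182477 + 0.0283019 = 0.225797
Responsibility of Group 2: 0.182477 / 0.225797 ≈ 0.808

0.808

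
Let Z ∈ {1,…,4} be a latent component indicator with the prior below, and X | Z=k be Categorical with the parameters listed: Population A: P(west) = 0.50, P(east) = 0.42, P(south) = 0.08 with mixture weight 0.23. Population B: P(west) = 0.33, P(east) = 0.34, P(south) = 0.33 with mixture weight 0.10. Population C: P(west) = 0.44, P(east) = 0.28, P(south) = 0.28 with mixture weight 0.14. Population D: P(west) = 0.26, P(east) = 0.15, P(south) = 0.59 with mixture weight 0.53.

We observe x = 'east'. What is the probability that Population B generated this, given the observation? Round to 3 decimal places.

By Bayes' theorem, P(k | x) = P(Z=k) f_k(x) / Σ_j P(Z=j) f_j(x).
Categorical probabilities:
  p_A = 0.42
  p_B = 0.34
  p_C = 0.28
  p_D = 0.15
Prior × likelihood for each component:
  P(Z=A)·p_A = 0.23 × 0.42 = 0.0966
  P(Z=B)·p_B = 0.10 × 0.34 = 0.034
  P(Z=C)·p_C = 0.14 × 0.28 = 0.0392
  P(Z=D)·p_D = 0.53 × 0.15 = 0.0795
Sum: 0.0966 + 0.034 + 0.0392 + 0.0795 = 0.2493
P(Population B | the observation) ≈ 0.136

0.136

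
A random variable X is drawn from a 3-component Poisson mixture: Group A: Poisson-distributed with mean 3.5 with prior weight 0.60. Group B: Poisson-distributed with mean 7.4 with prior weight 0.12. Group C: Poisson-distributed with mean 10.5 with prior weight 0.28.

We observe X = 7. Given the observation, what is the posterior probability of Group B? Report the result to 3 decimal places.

The responsibility of component k is P(Z=k) f_k(x) divided by Σ_j P(Z=j) f_j(x).
Evaluate each component's likelihood at the observed value:
  p_A = e^(−3.5)·3.5^7/7! = 0.0385492
  p_B = e^(−7.4)·7.4^7/7! = 0.147371
  p_C = e^(−10.5)·10.5^7/7! = 0.0768781
Multiply by the mixture weights:
  P(Z=A)·p_A = 0.60 × 0.0385492 = 0.0231295
  P(Z=B)·p_B = 0.12 × 0.147371 = 0.0176845
  P(Z=C)·p_C = 0.28 × 0.0768781 = 0.0215259
Evidence: 0.0231295 + 0.0176845 + 0.0215259 = 0.0623399
P(Group B | 7) ≈ 0.284

0.284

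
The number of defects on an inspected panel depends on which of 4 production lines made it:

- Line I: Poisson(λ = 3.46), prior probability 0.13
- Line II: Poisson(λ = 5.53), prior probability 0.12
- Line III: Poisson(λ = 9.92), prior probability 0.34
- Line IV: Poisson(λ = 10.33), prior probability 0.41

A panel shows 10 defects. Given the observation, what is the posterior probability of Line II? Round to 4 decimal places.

Posterior ∝ prior × likelihood, so P(k | x) ∝ π_k f_k(x); normalise over all components.
Evaluate each component's likelihood at the observed value:
  p_I = e^(−3.46)·3.46^10/10! = 0.0021298
  p_II = e^(−5.53)·5.53^10/10! = 0.0292307
  p_III = e^(−9.92)·9.92^10/10! = 0.12507
  p_IV = e^(−10.33)·10.33^10/10! = 0.124445
Prior × likelihood for each component:
  π_I·p_I = 0.13 × 0.0021298 = 0.000276874
  π_II·p_II = 0.12 × 0.0292307 = 0.00350769
  π_III·p_III = 0.34 × 0.12507 = 0.0425237
  π_IV·p_IV = 0.41 × 0.124445 = 0.0510225
Normaliser: 0.000276874 + 0.00350769 + 0.0425237 + 0.0510225 = 0.0973308
Responsibility of Line II: 0.00350769 / 0.0973308 ≈ 0.0360

0.0360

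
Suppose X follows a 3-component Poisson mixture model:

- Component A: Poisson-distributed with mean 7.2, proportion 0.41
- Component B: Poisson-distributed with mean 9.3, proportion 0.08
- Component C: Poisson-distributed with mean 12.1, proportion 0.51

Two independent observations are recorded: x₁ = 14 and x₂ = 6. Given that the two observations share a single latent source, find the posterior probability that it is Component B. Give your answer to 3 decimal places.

0.132

By Bayes' theorem, P(k | x) = π_k f_k(x) / Σ_j π_j f_j(x).
Since both observations come from the same component, the likelihood for component k is f_k(x₁)·f_k(x₂).
  f_A = [e^(−7.2)·7.2^14/14! = 0.00861641] × [0.144458] = 0.00124471
  f_B = [e^(−9.3)·9.3^14/14! = 0.0379677] × [0.0821536] = 0.00311918
  f_C = [e^(−12.1)·12.1^14/14! = 0.0919652] × [0.0242335] = 0.00222864
Weight by the priors:
  π_A·f_A = 0.41 × 0.00124471 = 0.000510332
  π_B·f_B = 0.08 × 0.00311918 = 0.000249535
  π_C·f_C = 0.51 × 0.00222864 = 0.00113661
Denominator: 0.000510332 + 0.000249535 + 0.00113661 = 0.00189647
P(Component B | x) = 0.000249535 / 0.00189647 ≈ 0.132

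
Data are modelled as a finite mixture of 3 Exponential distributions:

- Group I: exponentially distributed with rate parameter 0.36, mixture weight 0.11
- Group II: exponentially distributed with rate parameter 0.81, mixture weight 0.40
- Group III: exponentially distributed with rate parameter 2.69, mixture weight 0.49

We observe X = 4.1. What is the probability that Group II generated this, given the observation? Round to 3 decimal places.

Apply Bayes' rule: the posterior for each component is proportional to its prior times its likelihood at x.
Exponential densities:
  p_I = 0.082278
  p_II = 0.0292545
  p_III = 4.36434e-05
Weight by the priors:
  π_I·p_I = 0.11 × 0.082278 = 0.00905058
  π_II·p_II = 0.40 × 0.0292545 = 0.0117018
  π_III·p_III = 0.49 × 4.36434e-05 = 2.13853e-05
Denominator: 0.00905058 + 0.0117018 + 2.13853e-05 = 0.0207738
P(Group II | data) = 0.0117018 / 0.0207738 ≈ 0.563

0.563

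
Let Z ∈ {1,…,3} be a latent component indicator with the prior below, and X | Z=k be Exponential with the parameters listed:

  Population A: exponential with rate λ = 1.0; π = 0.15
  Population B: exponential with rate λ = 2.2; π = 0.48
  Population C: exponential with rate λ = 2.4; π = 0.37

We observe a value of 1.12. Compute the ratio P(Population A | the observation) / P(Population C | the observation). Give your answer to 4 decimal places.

Only the two components matter; the odds are (w_i f_i(x)) / (w_j f_j(x)).
Evaluate each component's likelihood at the observed value:
  p_A = 1.0·e^(−1.0·1.12) = 1.0·e^(−1.1200) = 0.32628
  p_B = 2.2·e^(−2.2·1.12) = 2.2·e^(−2.4640) = 0.187207
  p_C = 2.4·e^(−2.4·1.12) = 2.4·e^(−2.6880) = 0.16324
0.048942 / 0.060399 ≈ 0.8103

0.8103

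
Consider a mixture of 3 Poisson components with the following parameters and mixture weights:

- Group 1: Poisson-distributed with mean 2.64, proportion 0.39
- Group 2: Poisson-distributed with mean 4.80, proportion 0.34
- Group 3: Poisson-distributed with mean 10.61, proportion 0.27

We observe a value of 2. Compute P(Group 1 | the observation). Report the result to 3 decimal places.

By Bayes' theorem, P(k | x) = w_k f_k(x) / Σ_j w_j f_j(x).
Evaluate each component's likelihood at the observed value:
  L_1 = 0.24868
  L_2 = 0.0948067
  L_3 = 0.00138847
Weight by the priors:
  w_1·L_1 = 0.39 × 0.24868 = 0.0969851
  w_2·L_2 = 0.34 × 0.0948067 = 0.0322343
  w_3·L_3 = 0.27 × 0.00138847 = 0.000374887
Evidence: 0.0969851 + 0.0322343 + 0.000374887 = 0.129594
So the posterior for Group 1 is 0.0969851 / 0.129594 ≈ 0.748.

0.748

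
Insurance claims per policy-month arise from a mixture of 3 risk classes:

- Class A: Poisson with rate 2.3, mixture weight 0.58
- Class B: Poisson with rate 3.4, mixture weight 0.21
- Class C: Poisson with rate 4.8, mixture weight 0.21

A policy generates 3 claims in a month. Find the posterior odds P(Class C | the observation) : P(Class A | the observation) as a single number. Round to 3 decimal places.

The posterior odds equal the prior odds times the likelihood ratio: (π_i/π_j)·(f_i(x)/f_j(x)).
Component likelihoods at x = 3 claims:
  p_A = e^(−2.3)·2.3^3/3! = 0.203308
  p_B = e^(−3.4)·3.4^3/3! = 0.218617
  p_C = e^(−4.8)·4.8^3/3! = 0.151691
0.031855 / 0.117919 ≈ 0.270

0.270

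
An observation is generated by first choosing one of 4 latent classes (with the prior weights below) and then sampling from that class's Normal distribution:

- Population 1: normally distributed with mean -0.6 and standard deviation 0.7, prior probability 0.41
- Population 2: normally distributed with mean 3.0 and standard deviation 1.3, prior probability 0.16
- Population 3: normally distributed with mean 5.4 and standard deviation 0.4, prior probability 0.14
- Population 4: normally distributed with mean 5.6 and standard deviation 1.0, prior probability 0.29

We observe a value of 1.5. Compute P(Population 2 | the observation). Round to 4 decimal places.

0.9059

P(component k | x) = P(Z=k)·f_k(x) / marginal(x), where marginal(x) = Σ_j P(Z=j)·f_j(x).
Normal densities:
  p_1 = 0.00633121
  p_2 = 0.157712
  p_3 = 2.27138e-21
  p_4 = 8.92617e-05
Unnormalised posteriors:
  P(Z=1)·p_1 = 0.41 × 0.00633121 = 0.0025958
  P(Z=2)·p_2 = 0.16 × 0.157712 = 0.025234
  P(Z=3)·p_3 = 0.14 × 2.27138e-21 = 3.17994e-22
  P(Z=4)·p_4 = 0.29 × 8.92617e-05 = 2.58859e-05
Sum: 0.0025958 + 0.025234 + 3.17994e-22 + 2.58859e-05 = 0.0278556
So the posterior for Population 2 is 0.025234 / 0.0278556 ≈ 0.9059.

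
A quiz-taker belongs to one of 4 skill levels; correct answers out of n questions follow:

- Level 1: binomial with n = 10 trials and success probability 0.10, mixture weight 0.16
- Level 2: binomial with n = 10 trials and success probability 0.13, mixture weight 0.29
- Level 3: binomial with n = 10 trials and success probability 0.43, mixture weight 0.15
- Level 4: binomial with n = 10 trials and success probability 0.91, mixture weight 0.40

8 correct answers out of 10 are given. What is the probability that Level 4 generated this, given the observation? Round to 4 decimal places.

By Bayes' theorem, P(k | x) = w_k f_k(x) / Σ_j w_j f_j(x).
Component likelihoods at x = 8 correct answers out of 10:
  p_1 = C(10,8)·0.10^8·0.90^2 = 45·1e-08·0.81 = 3.645e-07
  p_2 = C(10,8)·0.13^8·0.87^2 = 45·8.15731e-08·0.7569 = 2.77842e-06
  p_3 = C(10,8)·0.43^8·0.57^2 = 45·0.00116882·0.3249 = 0.0170887
  p_4 = C(10,8)·0.91^8·0.09^2 = 45·0.470253·0.0081 = 0.171407
Multiply by the mixture weights:
  w_1·p_1 = 0.16 × 3.645e-07 = 5.832e-08
  w_2·p_2 = 0.29 × 2.77842e-06 = 8.05742e-07
  w_3·p_3 = 0.15 × 0.0170887 = 0.00256331
  w_4·p_4 = 0.40 × 0.171407 = 0.0685628
Sum: 5.832e-08 + 8.05742e-07 + 0.00256331 + 0.0685628 = 0.071127
P(Level 4 | the observation) ≈ 0.9639

0.9639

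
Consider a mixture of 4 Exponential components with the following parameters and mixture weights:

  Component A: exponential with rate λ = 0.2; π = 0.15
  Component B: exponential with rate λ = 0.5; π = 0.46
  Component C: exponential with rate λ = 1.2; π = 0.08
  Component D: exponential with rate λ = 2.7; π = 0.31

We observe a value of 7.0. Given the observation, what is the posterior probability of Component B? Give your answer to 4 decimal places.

0.4835

By Bayes' theorem, P(k | x) = w_k f_k(x) / Σ_j w_j f_j(x).
Evaluate each component's likelihood at the observed value:
  p_A = 0.2·e^(−0.2·7.0) = 0.2·e^(−1.4000) = 0.0493194
  p_B = 0.5·e^(−0.5·7.0) = 0.5·e^(−3.5000) = 0.0150987
  p_C = 1.2·e^(−1.2·7.0) = 1.2·e^(−8.4000) = 0.000269841
  p_D = 2.7·e^(−2.7·7.0) = 2.7·e^(−18.9000) = 1.67185e-08
Weight by the priors:
  w_A·p_A = 0.15 × 0.0493194 = 0.00739791
  w_B·p_B = 0.46 × 0.0150987 = 0.0069454
  w_C·p_C = 0.08 × 0.000269841 = 2.15873e-05
  w_D·p_D = 0.31 × 1.67185e-08 = 5.18274e-09
Marginal: 0.00739791 + 0.0069454 + 2.15873e-05 + 5.18274e-09 = 0.0143649
P(Component B | the observation) = 0.0069454 / 0.0143649 ≈ 0.4835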